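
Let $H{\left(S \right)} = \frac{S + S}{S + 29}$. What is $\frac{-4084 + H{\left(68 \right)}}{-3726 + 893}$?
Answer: $\frac{396012}{274801} \approx 1.4411$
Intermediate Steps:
$H{\left(S \right)} = \frac{2 S}{29 + S}$
$\frac{-4084 + H{\left(68 \right)}}{-3726 + 893} = \frac{-4084 + 2 \cdot 68 \frac{1}{29 + 68}}{-3726 + 893} = \frac{-4084 + 2 \cdot 68 \cdot \frac{1}{97}}{-2833} = \left(-4084 + 2 \cdot 68 \cdot \frac{1}{97}\right) \left(- \frac{1}{2833}\right) = \left(-4084 + \frac{136}{97}\right) \left(- \frac{1}{2833}\right) = \left(- \frac{396012}{97}\right) \left(- \frac{1}{2833}\right) = \frac{396012}{274801}$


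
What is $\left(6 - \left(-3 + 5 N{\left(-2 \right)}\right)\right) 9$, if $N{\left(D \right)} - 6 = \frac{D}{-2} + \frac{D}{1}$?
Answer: $-144$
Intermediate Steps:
$N{\left(D \right)} = 6 + \frac{D}{2}$ ($N{\left(D \right)} = 6 + \left(\frac{D}{-2} + \frac{D}{1}\right) = 6 + \left(D \left(- \frac{1}{2}\right) + D 1\right) = 6 + \left(- \frac{D}{2} + D\right) = 6 + \frac{D}{2}$)
$\left(6 - \left(-3 + 5 N{\left(-2 \right)}\right)\right) 9 = \left(6 + \left(3 - 5 \left(6 + \frac{1}{2} \left(-2\right)\right)\right)\right) 9 = \left(6 + \left(3 - 5 \left(6 - 1\right)\right)\right) 9 = \left(6 + \left(3 - 25\right)\right) 9 = \left(6 - 22\right) 9 = \left(-16\right) 9 = -144$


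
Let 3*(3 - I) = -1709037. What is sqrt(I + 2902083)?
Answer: sqrt(3471765) ≈ 1863.3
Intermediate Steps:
I = 569682 (I = 3 - 1/3*(-1709037) = 3 + 569679 = 569682)
sqrt(I + 2902083) = sqrt(569682 + 2902083) = sqrt(3471765)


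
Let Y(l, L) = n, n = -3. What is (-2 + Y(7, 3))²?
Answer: 25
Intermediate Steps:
Y(l, L) = -3
(-2 + Y(7, 3))² = (-2 - 3)² = (-5)² = 25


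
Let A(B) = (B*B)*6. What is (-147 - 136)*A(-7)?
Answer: -83202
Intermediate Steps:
A(B) = 6*B² (A(B) = B²*6 = 6*B²)
(-147 - 136)*A(-7) = (-147 - 136)*(6*(-7)²) = -1698*49 = -283*294 = -83202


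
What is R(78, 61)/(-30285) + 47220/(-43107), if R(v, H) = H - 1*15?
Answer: -477346874/435165165 ≈ -1.0969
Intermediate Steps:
R(v, H) = -15 + H (R(v, H) = H - 15 = -15 + H)
R(78, 61)/(-30285) + 47220/(-43107) = (-15 + 61)/(-30285) + 47220/(-43107) = 46*(-1/30285) + 47220*(-1/43107) = -46/30285 - 15740/14369 = -477346874/435165165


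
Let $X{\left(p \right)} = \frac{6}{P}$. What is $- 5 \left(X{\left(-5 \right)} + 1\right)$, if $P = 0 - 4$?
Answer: $\frac{5}{2} \approx 2.5$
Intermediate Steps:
$P = -4$
$X{\left(p \right)} = - \frac{3}{2}$ ($X{\left(p \right)} = \frac{6}{-4} = 6 \left(- \frac{1}{4}\right) = - \frac{3}{2}$)
$- 5 \left(X{\left(-5 \right)} + 1\right) = - 5 \left(- \frac{3}{2} + 1\right) = \left(-5\right) \left(- \frac{1}{2}\right) = \frac{5}{2}$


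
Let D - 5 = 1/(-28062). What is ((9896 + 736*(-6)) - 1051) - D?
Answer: 124146289/28062 ≈ 4424.0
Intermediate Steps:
D = 140309/28062 (D = 5 + 1/(-28062) = 5 - 1/28062 = 140309/28062 ≈ 5.0000)
((9896 + 736*(-6)) - 1051) - D = ((9896 + 736*(-6)) - 1051) - 1*140309/28062 = ((9896 - 4416) - 1051) - 140309/28062 = (5480 - 1051) - 140309/28062 = 4429 - 140309/28062 = 124146289/28062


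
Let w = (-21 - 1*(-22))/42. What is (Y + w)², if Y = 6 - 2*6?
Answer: 63001/1764 ≈ 35.715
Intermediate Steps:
w = 1/42 (w = (-21 + 22)*(1/42) = 1*(1/42) = 1/42 ≈ 0.023810)
Y = -6 (Y = 6 - 12 = -6)
(Y + w)² = (-6 + 1/42)² = (-251/42)² = 63001/1764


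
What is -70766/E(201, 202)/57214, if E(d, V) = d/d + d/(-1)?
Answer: 35383/5721400 ≈ 0.0061843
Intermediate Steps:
E(d, V) = 1 - d (E(d, V) = 1 + d*(-1) = 1 - d)
-70766/E(201, 202)/57214 = -70766/(1 - 1*201)/57214 = -70766/(1 - 201)*(1/57214) = -70766/(-200)*(1/57214) = -70766*(-1/200)*(1/57214) = (35383/100)*(1/57214) = 35383/5721400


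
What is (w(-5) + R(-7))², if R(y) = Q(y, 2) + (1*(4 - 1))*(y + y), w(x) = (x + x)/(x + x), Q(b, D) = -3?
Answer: 1936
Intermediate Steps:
w(x) = 1 (w(x) = (2*x)/((2*x)) = (2*x)*(1/(2*x)) = 1)
R(y) = -3 + 6*y (R(y) = -3 + (1*(4 - 1))*(y + y) = -3 + (1*3)*(2*y) = -3 + 3*(2*y) = -3 + 6*y)
(w(-5) + R(-7))² = (1 + (-3 + 6*(-7)))² = (1 + (-3 - 42))² = (1 - 45)² = (-44)² = 1936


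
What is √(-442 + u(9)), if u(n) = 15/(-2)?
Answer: I*√1798/2 ≈ 21.201*I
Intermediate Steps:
u(n) = -15/2 (u(n) = 15*(-½) = -15/2)
√(-442 + u(9)) = √(-442 - 15/2) = √(-899/2) = I*√1798/2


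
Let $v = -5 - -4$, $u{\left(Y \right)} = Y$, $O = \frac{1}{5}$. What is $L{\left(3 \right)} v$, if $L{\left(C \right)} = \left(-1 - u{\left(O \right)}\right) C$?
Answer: $\frac{18}{5} \approx 3.6$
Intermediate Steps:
$O = \frac{1}{5} \approx 0.2$
$v = -1$ ($v = -5 + 4 = -1$)
$L{\left(C \right)} = - \frac{6 C}{5}$ ($L{\left(C \right)} = \left(-1 - \frac{1}{5}\right) C = - \frac{6 C}{5}$)
$L{\left(3 \right)} v = \left(- \frac{6}{5}\right) 3 \left(-1\right) = \left(- \frac{18}{5}\right) \left(-1\right) = \frac{18}{5}$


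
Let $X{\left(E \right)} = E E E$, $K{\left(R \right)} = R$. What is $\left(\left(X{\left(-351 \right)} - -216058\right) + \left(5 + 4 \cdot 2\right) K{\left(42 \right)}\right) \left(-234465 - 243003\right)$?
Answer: $20543990330196$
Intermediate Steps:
$X{\left(E \right)} = E^{3}$ ($X{\left(E \right)} = E^{2} E = E^{3}$)
$\left(\left(X{\left(-351 \right)} - -216058\right) + \left(5 + 4 \cdot 2\right) K{\left(42 \right)}\right) \left(-234465 - 243003\right) = \left(\left(\left(-351\right)^{3} - -216058\right) + \left(5 + 4 \cdot 2\right) 42\right) \left(-234465 - 243003\right) = \left(\left(-43243551 + 216058\right) + \left(5 + 8\right) 42\right) \left(-477468\right) = \left(-43027493 + 13 \cdot 42\right) \left(-477468\right) = \left(-43027493 + 546\right) \left(-477468\right) = \left(-43026947\right) \left(-477468\right) = 20543990330196$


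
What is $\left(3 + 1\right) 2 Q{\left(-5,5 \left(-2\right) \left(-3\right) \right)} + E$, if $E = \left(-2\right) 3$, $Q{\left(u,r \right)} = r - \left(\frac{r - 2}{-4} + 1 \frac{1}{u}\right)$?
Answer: $\frac{1458}{5} \approx 291.6$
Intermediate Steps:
$Q{\left(u,r \right)} = - \frac{1}{2} - \frac{1}{u} + \frac{5 r}{4}$ ($Q{\left(u,r \right)} = r - \left(\left(-2 + r\right) \left(- \frac{1}{4}\right) + \frac{1}{u}\right) = r - \left(\left(\frac{1}{2} - \frac{r}{4}\right) + \frac{1}{u}\right) = r - \left(\frac{1}{2} + \frac{1}{u} - \frac{r}{4}\right) = - \frac{1}{2} - \frac{1}{u} + \frac{5 r}{4}$)
$E = -6$
$\left(3 + 1\right) 2 Q{\left(-5,5 \left(-2\right) \left(-3\right) \right)} + E = \left(3 + 1\right) 2 \frac{-4 - 5 \left(-2 + 5 \cdot 5 \left(-2\right) \left(-3\right)\right)}{4 \left(-5\right)} - 6 = 4 \cdot 2 \cdot \frac{1}{4} \left(- \frac{1}{5}\right) \left(-4 - 5 \left(-2 + 5 \left(\left(-10\right) \left(-3\right)\right)\right)\right) - 6 = 8 \cdot \frac{1}{4} \left(- \frac{1}{5}\right) \left(-4 - 5 \left(-2 + 5 \cdot 30\right)\right) - 6 = 8 \cdot \frac{1}{4} \left(- \frac{1}{5}\right) \left(-4 - 5 \left(-2 + 150\right)\right) - 6 = 8 \cdot \frac{1}{4} \left(- \frac{1}{5}\right) \left(-4 - 740\right) - 6 = 8 \cdot \frac{1}{4} \left(- \frac{1}{5}\right) \left(-744\right) - 6 = 8 \cdot \frac{186}{5} - 6 = \frac{1488}{5} - 6 = \frac{1458}{5}$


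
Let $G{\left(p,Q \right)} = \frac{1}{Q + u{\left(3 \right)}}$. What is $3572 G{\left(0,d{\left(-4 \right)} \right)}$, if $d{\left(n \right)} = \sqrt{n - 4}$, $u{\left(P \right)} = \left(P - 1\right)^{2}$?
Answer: $\frac{1786}{3} - \frac{893 i \sqrt{2}}{3} \approx 595.33 - 420.96 i$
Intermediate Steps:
$u{\left(P \right)} = \left(-1 + P\right)^{2}$
$d{\left(n \right)} = \sqrt{-4 + n}$
$G{\left(p,Q \right)} = \frac{1}{4 + Q}$ ($G{\left(p,Q \right)} = \frac{1}{Q + \left(-1 + 3\right)^{2}} = \frac{1}{Q + 2^{2}} = \frac{1}{Q + 4} = \frac{1}{4 + Q}$)
$3572 G{\left(0,d{\left(-4 \right)} \right)} = \frac{3572}{4 + \sqrt{-4 - 4}} = \frac{3572}{4 + \sqrt{-8}} = \frac{3572}{4 + 2 i \sqrt{2}}$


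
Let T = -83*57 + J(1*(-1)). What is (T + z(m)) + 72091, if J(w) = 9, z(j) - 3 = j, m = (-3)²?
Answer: 67381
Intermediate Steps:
m = 9
z(j) = 3 + j
T = -4722 (T = -83*57 + 9 = -4731 + 9 = -4722)
(T + z(m)) + 72091 = (-4722 + (3 + 9)) + 72091 = (-4722 + 12) + 72091 = -4710 + 72091 = 67381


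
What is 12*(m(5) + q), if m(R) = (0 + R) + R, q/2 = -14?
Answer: -216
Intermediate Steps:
q = -28 (q = 2*(-14) = -28)
m(R) = 2*R (m(R) = R + R = 2*R)
12*(m(5) + q) = 12*(2*5 - 28) = 12*(10 - 28) = 12*(-18) = -216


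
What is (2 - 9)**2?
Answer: 49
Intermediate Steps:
(2 - 9)**2 = (-7)**2 = 49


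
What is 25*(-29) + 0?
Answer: -725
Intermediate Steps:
25*(-29) + 0 = -725 + 0 = -725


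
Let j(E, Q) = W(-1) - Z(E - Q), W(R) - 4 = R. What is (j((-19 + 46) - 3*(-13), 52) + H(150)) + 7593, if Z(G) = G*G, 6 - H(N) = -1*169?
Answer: 7575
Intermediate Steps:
W(R) = 4 + R
H(N) = 175 (H(N) = 6 - (-1)*169 = 6 - 1*(-169) = 6 + 169 = 175)
Z(G) = G**2
j(E, Q) = 3 - (E - Q)**2 (j(E, Q) = (4 - 1) - (E - Q)**2 = 3 - (E - Q)**2)
(j((-19 + 46) - 3*(-13), 52) + H(150)) + 7593 = ((3 - (((-19 + 46) - 3*(-13)) - 1*52)**2) + 175) + 7593 = ((3 - ((27 + 39) - 52)**2) + 175) + 7593 = ((3 - (66 - 52)**2) + 175) + 7593 = ((3 - 1*14**2) + 175) + 7593 = ((3 - 1*196) + 175) + 7593 = ((3 - 196) + 175) + 7593 = (-193 + 175) + 7593 = -18 + 7593 = 7575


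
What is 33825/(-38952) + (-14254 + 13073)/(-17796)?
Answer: -5147661/6418424 ≈ -0.80201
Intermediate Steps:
33825/(-38952) + (-14254 + 13073)/(-17796) = 33825*(-1/38952) - 1181*(-1/17796) = -11275/12984 + 1181/17796 = -5147661/6418424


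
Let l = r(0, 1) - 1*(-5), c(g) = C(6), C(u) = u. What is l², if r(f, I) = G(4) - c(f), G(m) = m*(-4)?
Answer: 289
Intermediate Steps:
c(g) = 6
G(m) = -4*m
r(f, I) = -22 (r(f, I) = -4*4 - 1*6 = -16 - 6 = -22)
l = -17 (l = -22 - 1*(-5) = -22 + 5 = -17)
l² = (-17)² = 289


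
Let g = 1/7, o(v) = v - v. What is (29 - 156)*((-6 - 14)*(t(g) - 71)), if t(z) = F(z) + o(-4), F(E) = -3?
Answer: -187960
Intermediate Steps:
o(v) = 0
g = 1/7 ≈ 0.14286
t(z) = -3 (t(z) = -3 + 0 = -3)
(29 - 156)*((-6 - 14)*(t(g) - 71)) = (29 - 156)*((-6 - 14)*(-3 - 71)) = -(-2540)*(-74) = -127*1480 = -187960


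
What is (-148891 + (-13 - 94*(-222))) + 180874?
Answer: 52838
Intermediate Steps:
(-148891 + (-13 - 94*(-222))) + 180874 = (-148891 + (-13 + 20868)) + 180874 = (-148891 + 20855) + 180874 = -128036 + 180874 = 52838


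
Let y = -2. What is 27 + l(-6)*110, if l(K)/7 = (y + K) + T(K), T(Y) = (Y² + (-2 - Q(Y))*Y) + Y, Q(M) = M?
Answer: -1513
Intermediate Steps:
T(Y) = Y + Y² + Y*(-2 - Y) (T(Y) = (Y² + (-2 - Y)*Y) + Y = (Y² + Y*(-2 - Y)) + Y = Y + Y² + Y*(-2 - Y))
l(K) = -14 (l(K) = 7*((-2 + K) - K) = 7*(-2) = -14)
27 + l(-6)*110 = 27 - 14*110 = 27 - 1540 = -1513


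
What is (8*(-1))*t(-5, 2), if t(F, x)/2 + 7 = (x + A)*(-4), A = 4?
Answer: 496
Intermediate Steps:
t(F, x) = -46 - 8*x (t(F, x) = -14 + 2*((x + 4)*(-4)) = -14 + 2*((4 + x)*(-4)) = -14 + 2*(-16 - 4*x) = -14 + (-32 - 8*x) = -46 - 8*x)
(8*(-1))*t(-5, 2) = (8*(-1))*(-46 - 8*2) = -8*(-46 - 16) = -8*(-62) = 496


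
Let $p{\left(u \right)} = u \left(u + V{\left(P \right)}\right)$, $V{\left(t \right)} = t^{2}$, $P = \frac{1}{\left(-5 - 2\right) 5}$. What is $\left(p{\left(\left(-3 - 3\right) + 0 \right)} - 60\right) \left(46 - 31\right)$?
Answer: $- \frac{88218}{245} \approx -360.07$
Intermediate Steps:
$P = - \frac{1}{35}$ ($P = \frac{1}{-7} \cdot \frac{1}{5} = \left(- \frac{1}{7}\right) \frac{1}{5} = - \frac{1}{35} \approx -0.028571$)
$p{\left(u \right)} = u \left(\frac{1}{1225} + u\right)$ ($p{\left(u \right)} = u \left(u + \left(- \frac{1}{35}\right)^{2}\right) = u \left(u + \frac{1}{1225}\right) = u \left(\frac{1}{1225} + u\right)$)
$\left(p{\left(\left(-3 - 3\right) + 0 \right)} - 60\right) \left(46 - 31\right) = \left(\left(\left(-3 - 3\right) + 0\right) \left(\frac{1}{1225} + \left(\left(-3 - 3\right) + 0\right)\right) - 60\right) \left(46 - 31\right) = \left(\left(-6 + 0\right) \left(\frac{1}{1225} + \left(-6 + 0\right)\right) - 60\right) 15 = \left(- 6 \left(\frac{1}{1225} - 6\right) - 60\right) 15 = \left(\left(-6\right) \left(- \frac{7349}{1225}\right) - 60\right) 15 = \left(\frac{44094}{1225} - 60\right) 15 = \left(- \frac{29406}{1225}\right) 15 = - \frac{88218}{245}$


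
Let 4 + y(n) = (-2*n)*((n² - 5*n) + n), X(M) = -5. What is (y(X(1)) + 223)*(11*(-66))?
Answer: -485694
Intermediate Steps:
y(n) = -4 - 2*n*(n² - 4*n) (y(n) = -4 + (-2*n)*((n² - 5*n) + n) = -4 + (-2*n)*(n² - 4*n) = -4 - 2*n*(n² - 4*n))
(y(X(1)) + 223)*(11*(-66)) = ((-4 - 2*(-5)³ + 8*(-5)²) + 223)*(11*(-66)) = ((-4 - 2*(-125) + 8*25) + 223)*(-726) = ((-4 + 250 + 200) + 223)*(-726) = (446 + 223)*(-726) = 669*(-726) = -485694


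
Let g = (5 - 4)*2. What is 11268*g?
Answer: 22536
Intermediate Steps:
g = 2 (g = 1*2 = 2)
11268*g = 11268*2 = 22536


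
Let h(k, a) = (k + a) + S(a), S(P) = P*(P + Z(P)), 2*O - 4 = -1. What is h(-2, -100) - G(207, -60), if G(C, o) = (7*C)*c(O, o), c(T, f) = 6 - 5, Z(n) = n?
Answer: 18449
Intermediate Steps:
O = 3/2 (O = 2 + (1/2)*(-1) = 2 - 1/2 = 3/2 ≈ 1.5000)
S(P) = 2*P**2 (S(P) = P*(P + P) = P*(2*P) = 2*P**2)
c(T, f) = 1
G(C, o) = 7*C (G(C, o) = (7*C)*1 = 7*C)
h(k, a) = a + k + 2*a**2 (h(k, a) = (k + a) + 2*a**2 = (a + k) + 2*a**2 = a + k + 2*a**2)
h(-2, -100) - G(207, -60) = (-100 - 2 + 2*(-100)**2) - 7*207 = (-100 - 2 + 2*10000) - 1*1449 = (-100 - 2 + 20000) - 1449 = 19898 - 1449 = 18449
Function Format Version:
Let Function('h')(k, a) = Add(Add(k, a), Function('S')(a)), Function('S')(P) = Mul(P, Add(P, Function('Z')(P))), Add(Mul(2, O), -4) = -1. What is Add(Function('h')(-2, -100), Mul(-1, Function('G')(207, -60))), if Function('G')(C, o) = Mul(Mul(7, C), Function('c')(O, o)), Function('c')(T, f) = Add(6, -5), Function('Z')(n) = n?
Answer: 18449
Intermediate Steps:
O = Rational(3, 2) (O = Add(2, Mul(Rational(1, 2), -1)) = Add(2, Rational(-1, 2)) = Rational(3, 2) ≈ 1.5000)
Function('S')(P) = Mul(2, Pow(P, 2)) (Function('S')(P) = Mul(P, Add(P, P)) = Mul(P, Mul(2, P)) = Mul(2, Pow(P, 2)))
Function('c')(T, f) = 1
Function('G')(C, o) = Mul(7, C) (Function('G')(C, o) = Mul(Mul(7, C), 1) = Mul(7, C))
Function('h')(k, a) = Add(a, k, Mul(2, Pow(a, 2))) (Function('h')(k, a) = Add(Add(k, a), Mul(2, Pow(a, 2))) = Add(Add(a, k), Mul(2, Pow(a, 2))) = Add(a, k, Mul(2, Pow(a, 2))))
Add(Function('h')(-2, -100), Mul(-1, Function('G')(207, -60))) = Add(Add(-100, -2, Mul(2, Pow(-100, 2))), Mul(-1, Mul(7, 207))) = Add(Add(-100, -2, Mul(2, 10000)), Mul(-1, 1449)) = Add(Add(-100, -2, 20000), -1449) = Add(19898, -1449) = 18449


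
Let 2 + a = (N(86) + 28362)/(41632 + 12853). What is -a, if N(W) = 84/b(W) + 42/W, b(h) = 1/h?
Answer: 3155491/2342855 ≈ 1.3469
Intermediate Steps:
N(W) = 42/W + 84*W (N(W) = 84/(1/W) + 42/W = 84*W + 42/W = 42/W + 84*W)
a = -3155491/2342855 (a = -2 + ((42/86 + 84*86) + 28362)/(41632 + 12853) = -2 + ((42*(1/86) + 7224) + 28362)/54485 = -2 + ((21/43 + 7224) + 28362)*(1/54485) = -2 + (310653/43 + 28362)*(1/54485) = -2 + (1530219/43)*(1/54485) = -2 + 1530219/2342855 = -3155491/2342855 ≈ -1.3469)
-a = -1*(-3155491/2342855) = 3155491/2342855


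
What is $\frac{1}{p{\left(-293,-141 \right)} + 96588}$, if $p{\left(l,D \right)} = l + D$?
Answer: $\frac{1}{96154} \approx 1.04 \cdot 10^{-5}$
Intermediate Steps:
$p{\left(l,D \right)} = D + l$
$\frac{1}{p{\left(-293,-141 \right)} + 96588} = \frac{1}{\left(-141 - 293\right) + 96588} = \frac{1}{-434 + 96588} = \frac{1}{96154}$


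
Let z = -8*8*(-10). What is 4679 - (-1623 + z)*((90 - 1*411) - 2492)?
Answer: -2760500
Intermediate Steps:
z = 640 (z = -64*(-10) = 640)
4679 - (-1623 + z)*((90 - 1*411) - 2492) = 4679 - (-1623 + 640)*((90 - 1*411) - 2492) = 4679 - (-983)*((90 - 411) - 2492) = 4679 - (-983)*(-321 - 2492) = 4679 - (-983)*(-2813) = 4679 - 1*2765179 = 4679 - 2765179 = -2760500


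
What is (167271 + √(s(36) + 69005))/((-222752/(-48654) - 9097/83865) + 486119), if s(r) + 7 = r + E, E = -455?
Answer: 113754531203235/330593751551422 + 680061285*√68579/330593751551422 ≈ 0.34463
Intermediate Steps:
s(r) = -462 + r (s(r) = -7 + (r - 455) = -7 + (-455 + r) = -462 + r)
(167271 + √(s(36) + 69005))/((-222752/(-48654) - 9097/83865) + 486119) = (167271 + √((-462 + 36) + 69005))/((-222752/(-48654) - 9097/83865) + 486119) = (167271 + √(-426 + 69005))/((-222752*(-1/48654) - 9097*1/83865) + 486119) = (167271 + √68579)/((111376/24327 - 9097/83865) + 486119) = (167271 + √68579)/(3039748507/680061285 + 486119) = (167271 + √68579)/(330593751551422/680061285) = (167271 + √68579)*(680061285/330593751551422) = 113754531203235/330593751551422 + 680061285*√68579/330593751551422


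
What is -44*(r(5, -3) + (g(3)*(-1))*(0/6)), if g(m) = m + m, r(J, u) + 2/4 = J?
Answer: -198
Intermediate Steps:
r(J, u) = -½ + J
g(m) = 2*m
-44*(r(5, -3) + (g(3)*(-1))*(0/6)) = -44*((-½ + 5) + ((2*3)*(-1))*(0/6)) = -44*(9/2 + (6*(-1))*(0*(⅙))) = -44*(9/2 - 6*0) = -44*(9/2 + 0) = -44*9/2 = -198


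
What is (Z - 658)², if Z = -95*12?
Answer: 3232804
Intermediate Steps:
Z = -1140
(Z - 658)² = (-1140 - 658)² = (-1798)² = 3232804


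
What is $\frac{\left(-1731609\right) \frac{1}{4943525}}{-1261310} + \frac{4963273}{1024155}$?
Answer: $\frac{6189516971142322229}{1277186322478250250} \approx 4.8462$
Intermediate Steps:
$\frac{\left(-1731609\right) \frac{1}{4943525}}{-1261310} + \frac{4963273}{1024155} = \left(-1731609\right) \frac{1}{4943525} \left(- \frac{1}{1261310}\right) + 4963273 \cdot \frac{1}{1024155} = \left(- \frac{1731609}{4943525}\right) \left(- \frac{1}{1261310}\right) + \frac{4963273}{1024155} = \frac{1731609}{6235317517750} + \frac{4963273}{1024155} = \frac{6189516971142322229}{1277186322478250250}$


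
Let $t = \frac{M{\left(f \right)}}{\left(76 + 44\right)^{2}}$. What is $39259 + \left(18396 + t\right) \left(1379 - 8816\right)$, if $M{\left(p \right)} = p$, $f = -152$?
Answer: $- \frac{82063028699}{600} \approx -1.3677 \cdot 10^{8}$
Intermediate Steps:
$t = - \frac{19}{1800}$ ($t = - \frac{152}{\left(76 + 44\right)^{2}} = - \frac{152}{120^{2}} = - \frac{152}{14400} = \left(-152\right) \frac{1}{14400} = - \frac{19}{1800} \approx -0.010556$)
$39259 + \left(18396 + t\right) \left(1379 - 8816\right) = 39259 + \left(18396 - \frac{19}{1800}\right) \left(1379 - 8816\right) = 39259 + \frac{33112781}{1800} \left(-7437\right) = 39259 - \frac{82086584099}{600} = - \frac{82063028699}{600}$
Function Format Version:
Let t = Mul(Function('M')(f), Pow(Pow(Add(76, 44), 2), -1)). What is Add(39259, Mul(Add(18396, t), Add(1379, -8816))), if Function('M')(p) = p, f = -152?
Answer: Rational(-82063028699, 600) ≈ -1.3677e+8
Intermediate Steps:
t = Rational(-19, 1800) (t = Mul(-152, Pow(Pow(Add(76, 44), 2), -1)) = Mul(-152, Pow(Pow(120, 2), -1)) = Mul(-152, Pow(14400, -1)) = Mul(-152, Rational(1, 14400)) = Rational(-19, 1800) ≈ -0.010556)
Add(39259, Mul(Add(18396, t), Add(1379, -8816))) = Add(39259, Mul(Add(18396, Rational(-19, 1800)), Add(1379, -8816))) = Add(39259, Mul(Rational(33112781, 1800), -7437)) = Add(39259, Rational(-82086584099, 600)) = Rational(-82063028699, 600)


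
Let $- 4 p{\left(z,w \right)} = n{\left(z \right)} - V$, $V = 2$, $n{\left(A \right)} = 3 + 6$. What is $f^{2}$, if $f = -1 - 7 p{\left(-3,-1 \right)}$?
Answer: $\frac{2025}{16} \approx 126.56$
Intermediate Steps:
$n{\left(A \right)} = 9$
$p{\left(z,w \right)} = - \frac{7}{4}$ ($p{\left(z,w \right)} = - \frac{9 - 2}{4} = \left(- \frac{1}{4}\right) 7 = - \frac{7}{4}$)
$f = \frac{45}{4}$ ($f = -1 - - \frac{49}{4} = -1 + \frac{49}{4} = \frac{45}{4} \approx 11.25$)
$f^{2} = \left(\frac{45}{4}\right)^{2} = \frac{2025}{16}$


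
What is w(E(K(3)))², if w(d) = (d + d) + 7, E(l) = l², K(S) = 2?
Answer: 225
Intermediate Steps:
w(d) = 7 + 2*d (w(d) = 2*d + 7 = 7 + 2*d)
w(E(K(3)))² = (7 + 2*2²)² = (7 + 2*4)² = (7 + 8)² = 15² = 225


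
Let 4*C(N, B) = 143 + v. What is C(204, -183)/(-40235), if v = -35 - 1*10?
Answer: -49/80470 ≈ -0.00060892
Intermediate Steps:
v = -45 (v = -35 - 10 = -45)
C(N, B) = 49/2 (C(N, B) = (143 - 45)/4 = (1/4)*98 = 49/2)
C(204, -183)/(-40235) = (49/2)/(-40235) = (49/2)*(-1/40235) = -49/80470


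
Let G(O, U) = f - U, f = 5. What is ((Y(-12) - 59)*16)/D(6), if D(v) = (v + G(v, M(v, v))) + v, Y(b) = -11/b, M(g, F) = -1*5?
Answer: -1394/33 ≈ -42.242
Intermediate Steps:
M(g, F) = -5
G(O, U) = 5 - U
D(v) = 10 + 2*v (D(v) = (v + (5 - 1*(-5))) + v = (v + (5 + 5)) + v = (v + 10) + v = (10 + v) + v = 10 + 2*v)
((Y(-12) - 59)*16)/D(6) = ((-11/(-12) - 59)*16)/(10 + 2*6) = ((-11*(-1/12) - 59)*16)/(10 + 12) = ((11/12 - 59)*16)/22 = -697/12*16*(1/22) = -2788/3*1/22 = -1394/33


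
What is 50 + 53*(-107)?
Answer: -5621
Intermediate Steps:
50 + 53*(-107) = 50 - 5671 = -5621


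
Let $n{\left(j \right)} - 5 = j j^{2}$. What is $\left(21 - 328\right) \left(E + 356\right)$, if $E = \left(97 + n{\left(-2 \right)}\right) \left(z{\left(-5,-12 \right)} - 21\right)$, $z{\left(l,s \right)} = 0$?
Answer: $496726$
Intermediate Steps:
$n{\left(j \right)} = 5 + j^{3}$ ($n{\left(j \right)} = 5 + j j^{2} = 5 + j^{3}$)
$E = -1974$ ($E = \left(97 + \left(5 + \left(-2\right)^{3}\right)\right) \left(0 - 21\right) = \left(97 + \left(5 - 8\right)\right) \left(-21\right) = \left(97 - 3\right) \left(-21\right) = 94 \left(-21\right) = -1974$)
$\left(21 - 328\right) \left(E + 356\right) = \left(21 - 328\right) \left(-1974 + 356\right) = \left(-307\right) \left(-1618\right) = 496726$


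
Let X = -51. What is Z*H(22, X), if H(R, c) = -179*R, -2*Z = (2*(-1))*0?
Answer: 0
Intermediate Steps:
Z = 0 (Z = -2*(-1)*0/2 = -(-1)*0 = -½*0 = 0)
Z*H(22, X) = 0*(-179*22) = 0*(-3938) = 0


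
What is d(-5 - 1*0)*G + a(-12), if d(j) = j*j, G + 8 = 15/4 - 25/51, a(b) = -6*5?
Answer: -30295/204 ≈ -148.50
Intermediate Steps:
a(b) = -30
G = -967/204 (G = -8 + (15/4 - 25/51) = -8 + 665/204 = -967/204 ≈ -4.7402)
d(j) = j²
d(-5 - 1*0)*G + a(-12) = (-5 - 1*0)²*(-967/204) - 30 = (-5 + 0)²*(-967/204) - 30 = (-5)²*(-967/204) - 30 = 25*(-967/204) - 30 = -24175/204 - 30 = -30295/204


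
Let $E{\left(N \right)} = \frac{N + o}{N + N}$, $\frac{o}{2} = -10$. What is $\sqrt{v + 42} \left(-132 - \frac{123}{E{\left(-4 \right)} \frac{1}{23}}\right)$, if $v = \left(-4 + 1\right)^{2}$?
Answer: $- 1075 \sqrt{51} \approx -7677.0$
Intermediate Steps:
$o = -20$ ($o = 2 \left(-10\right) = -20$)
$E{\left(N \right)} = \frac{-20 + N}{2 N}$ ($E{\left(N \right)} = \frac{N - 20}{N + N} = \frac{-20 + N}{2 N}$)
$v = 9$ ($v = \left(-3\right)^{2} = 9$)
$\sqrt{v + 42} \left(-132 - \frac{123}{E{\left(-4 \right)} \frac{1}{23}}\right) = \sqrt{9 + 42} \left(-132 - \frac{123}{\frac{-20 - 4}{2 \left(-4\right)} \frac{1}{23}}\right) = \sqrt{51} \left(-132 - \frac{123}{\frac{1}{2} \left(- \frac{1}{4}\right) \left(-24\right) \frac{1}{23}}\right) = \sqrt{51} \left(-132 - \frac{123}{3 \cdot \frac{1}{23}}\right) = \sqrt{51} \left(-132 - \frac{123}{\frac{3}{23}}\right) = \sqrt{51} \left(-132 - 943\right) = \sqrt{51} \left(-1075\right) = - 1075 \sqrt{51}$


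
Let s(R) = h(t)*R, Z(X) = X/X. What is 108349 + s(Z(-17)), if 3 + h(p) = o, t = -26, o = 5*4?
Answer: 108366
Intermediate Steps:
o = 20
h(p) = 17 (h(p) = -3 + 20 = 17)
Z(X) = 1
s(R) = 17*R
108349 + s(Z(-17)) = 108349 + 17*1 = 108349 + 17 = 108366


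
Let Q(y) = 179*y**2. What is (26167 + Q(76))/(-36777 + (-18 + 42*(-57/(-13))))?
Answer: -4593641/158647 ≈ -28.955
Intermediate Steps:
(26167 + Q(76))/(-36777 + (-18 + 42*(-57/(-13)))) = (26167 + 179*76**2)/(-36777 + (-18 + 42*(-57/(-13)))) = (26167 + 179*5776)/(-36777 + (-18 + 42*(-57*(-1/13)))) = (26167 + 1033904)/(-36777 + (-18 + 42*(57/13))) = 1060071/(-36777 + (-18 + 2394/13)) = 1060071/(-36777 + 2160/13) = 1060071/(-475941/13) = 1060071*(-13/475941) = -4593641/158647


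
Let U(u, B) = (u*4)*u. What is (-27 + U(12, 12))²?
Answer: 301401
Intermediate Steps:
U(u, B) = 4*u² (U(u, B) = (4*u)*u = 4*u²)
(-27 + U(12, 12))² = (-27 + 4*12²)² = (-27 + 4*144)² = (-27 + 576)² = 549² = 301401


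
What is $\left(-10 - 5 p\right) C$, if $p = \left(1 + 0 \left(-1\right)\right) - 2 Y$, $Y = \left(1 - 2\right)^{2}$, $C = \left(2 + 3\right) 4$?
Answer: $-100$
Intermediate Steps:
$C = 20$ ($C = 5 \cdot 4 = 20$)
$Y = 1$ ($Y = \left(-1\right)^{2} = 1$)
$p = -1$ ($p = \left(1 + 0 \left(-1\right)\right) - 2 = \left(1 + 0\right) - 2 = 1 - 2 = -1$)
$\left(-10 - 5 p\right) C = \left(-10 - -5\right) 20 = \left(-10 + 5\right) 20 = \left(-5\right) 20 = -100$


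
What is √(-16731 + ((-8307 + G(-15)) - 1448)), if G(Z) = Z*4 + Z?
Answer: I*√26561 ≈ 162.98*I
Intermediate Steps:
G(Z) = 5*Z (G(Z) = 4*Z + Z = 5*Z)
√(-16731 + ((-8307 + G(-15)) - 1448)) = √(-16731 + ((-8307 + 5*(-15)) - 1448)) = √(-16731 + ((-8307 - 75) - 1448)) = √(-16731 + (-8382 - 1448)) = √(-16731 - 9830) = √(-26561) = I*√26561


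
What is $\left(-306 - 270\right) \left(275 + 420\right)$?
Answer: $-400320$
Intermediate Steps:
$\left(-306 - 270\right) \left(275 + 420\right) = \left(-576\right) 695 = -400320$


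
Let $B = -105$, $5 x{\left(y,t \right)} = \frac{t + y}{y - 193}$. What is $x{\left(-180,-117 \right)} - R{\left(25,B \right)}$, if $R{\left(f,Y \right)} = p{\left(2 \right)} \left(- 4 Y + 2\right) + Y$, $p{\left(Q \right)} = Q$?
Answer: $- \frac{1377938}{1865} \approx -738.84$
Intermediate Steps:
$x{\left(y,t \right)} = \frac{t + y}{5 \left(-193 + y\right)}$ ($x{\left(y,t \right)} = \frac{\left(t + y\right) \frac{1}{y - 193}}{5} = \frac{\left(t + y\right) \frac{1}{-193 + y}}{5} = \frac{\frac{1}{-193 + y} \left(t + y\right)}{5} = \frac{t + y}{5 \left(-193 + y\right)}$)
$R{\left(f,Y \right)} = 4 - 7 Y$ ($R{\left(f,Y \right)} = 2 \left(- 4 Y + 2\right) + Y = 2 \left(2 - 4 Y\right) + Y = \left(4 - 8 Y\right) + Y = 4 - 7 Y$)
$x{\left(-180,-117 \right)} - R{\left(25,B \right)} = \frac{-117 - 180}{5 \left(-193 - 180\right)} - \left(4 - -735\right) = \frac{1}{5} \frac{1}{-373} \left(-297\right) - \left(4 + 735\right) = \frac{1}{5} \left(- \frac{1}{373}\right) \left(-297\right) - 739 = \frac{297}{1865} - 739 = - \frac{1377938}{1865}$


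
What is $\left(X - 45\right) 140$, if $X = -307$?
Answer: $-49280$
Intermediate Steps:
$\left(X - 45\right) 140 = \left(-307 - 45\right) 140 = \left(-352\right) 140 = -49280$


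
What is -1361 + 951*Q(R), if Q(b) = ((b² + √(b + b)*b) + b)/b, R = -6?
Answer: -6116 + 1902*I*√3 ≈ -6116.0 + 3294.4*I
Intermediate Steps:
Q(b) = (b + b² + √2*b^(3/2))/b (Q(b) = ((b² + √(2*b)*b) + b)/b = ((b² + (√2*√b)*b) + b)/b = ((b² + √2*b^(3/2)) + b)/b = (b + b² + √2*b^(3/2))/b)
-1361 + 951*Q(R) = -1361 + 951*(1 - 6 + √2*√(-6)) = -1361 + 951*(1 - 6 + √2*(I*√6)) = -1361 + 951*(1 - 6 + 2*I*√3) = -1361 + 951*(-5 + 2*I*√3) = -1361 + (-4755 + 1902*I*√3) = -6116 + 1902*I*√3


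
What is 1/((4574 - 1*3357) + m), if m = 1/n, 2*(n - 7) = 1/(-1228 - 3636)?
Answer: 68095/82881343 ≈ 0.00082160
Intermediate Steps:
n = 68095/9728 (n = 7 + 1/(2*(-1228 - 3636)) = 7 + (1/2)/(-4864) = 7 + (1/2)*(-1/4864) = 7 - 1/9728 = 68095/9728 ≈ 6.9999)
m = 9728/68095 (m = 1/(68095/9728) = 9728/68095 ≈ 0.14286)
1/((4574 - 1*3357) + m) = 1/((4574 - 1*3357) + 9728/68095) = 1/((4574 - 3357) + 9728/68095) = 1/(1217 + 9728/68095) = 1/(82881343/68095) = 68095/82881343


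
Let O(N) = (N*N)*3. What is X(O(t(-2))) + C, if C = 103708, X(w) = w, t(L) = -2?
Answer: 103720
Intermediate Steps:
O(N) = 3*N² (O(N) = N²*3 = 3*N²)
X(O(t(-2))) + C = 3*(-2)² + 103708 = 3*4 + 103708 = 12 + 103708 = 103720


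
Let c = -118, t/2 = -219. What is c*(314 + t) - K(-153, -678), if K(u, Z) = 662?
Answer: 13970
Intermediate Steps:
t = -438 (t = 2*(-219) = -438)
c*(314 + t) - K(-153, -678) = -118*(314 - 438) - 1*662 = -118*(-124) - 662 = 14632 - 662 = 13970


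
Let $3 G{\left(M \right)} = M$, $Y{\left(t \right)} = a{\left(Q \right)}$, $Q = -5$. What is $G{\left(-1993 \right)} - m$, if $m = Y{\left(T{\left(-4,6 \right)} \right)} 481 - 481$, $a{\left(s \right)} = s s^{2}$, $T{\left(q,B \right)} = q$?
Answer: $\frac{179825}{3} \approx 59942.0$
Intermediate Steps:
$a{\left(s \right)} = s^{3}$
$Y{\left(t \right)} = -125$ ($Y{\left(t \right)} = \left(-5\right)^{3} = -125$)
$G{\left(M \right)} = \frac{M}{3}$
$m = -60606$ ($m = \left(-125\right) 481 - 481 = -60125 - 481 = -60606$)
$G{\left(-1993 \right)} - m = \frac{1}{3} \left(-1993\right) - -60606 = - \frac{1993}{3} + 60606 = \frac{179825}{3}$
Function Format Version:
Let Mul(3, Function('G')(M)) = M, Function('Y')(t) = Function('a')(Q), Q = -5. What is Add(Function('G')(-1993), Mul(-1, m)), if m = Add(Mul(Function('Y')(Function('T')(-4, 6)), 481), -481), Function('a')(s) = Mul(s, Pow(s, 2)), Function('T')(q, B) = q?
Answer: Rational(179825, 3) ≈ 59942.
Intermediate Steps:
Function('a')(s) = Pow(s, 3)
Function('Y')(t) = -125 (Function('Y')(t) = Pow(-5, 3) = -125)
Function('G')(M) = Mul(Rational(1, 3), M)
m = -60606 (m = Add(Mul(-125, 481), -481) = Add(-60125, -481) = -60606)
Add(Function('G')(-1993), Mul(-1, m)) = Add(Mul(Rational(1, 3), -1993), Mul(-1, -60606)) = Add(Rational(-1993, 3), 60606) = Rational(179825, 3)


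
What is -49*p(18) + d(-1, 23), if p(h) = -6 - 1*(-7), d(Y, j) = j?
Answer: -26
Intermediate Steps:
p(h) = 1 (p(h) = -6 + 7 = 1)
-49*p(18) + d(-1, 23) = -49*1 + 23 = -49 + 23 = -26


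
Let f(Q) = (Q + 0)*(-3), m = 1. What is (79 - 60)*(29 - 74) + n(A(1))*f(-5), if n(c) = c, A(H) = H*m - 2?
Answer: -870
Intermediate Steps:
A(H) = -2 + H (A(H) = H*1 - 2 = H - 2 = -2 + H)
f(Q) = -3*Q (f(Q) = Q*(-3) = -3*Q)
(79 - 60)*(29 - 74) + n(A(1))*f(-5) = (79 - 60)*(29 - 74) + (-2 + 1)*(-3*(-5)) = 19*(-45) - 1*15 = -855 - 15 = -870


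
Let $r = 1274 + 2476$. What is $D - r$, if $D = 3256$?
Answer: $-494$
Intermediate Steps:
$r = 3750$
$D - r = 3256 - 3750 = -494$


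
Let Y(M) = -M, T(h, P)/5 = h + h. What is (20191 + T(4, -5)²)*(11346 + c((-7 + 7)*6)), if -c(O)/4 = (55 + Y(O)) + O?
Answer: 242446666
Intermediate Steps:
T(h, P) = 10*h (T(h, P) = 5*(h + h) = 5*(2*h) = 10*h)
c(O) = -220 (c(O) = -4*((55 - O) + O) = -4*55 = -220)
(20191 + T(4, -5)²)*(11346 + c((-7 + 7)*6)) = (20191 + (10*4)²)*(11346 - 220) = (20191 + 40²)*11126 = (20191 + 1600)*11126 = 21791*11126 = 242446666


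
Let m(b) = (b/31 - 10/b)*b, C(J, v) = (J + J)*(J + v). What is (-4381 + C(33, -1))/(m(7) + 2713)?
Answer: -70339/83842 ≈ -0.83895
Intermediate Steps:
C(J, v) = 2*J*(J + v) (C(J, v) = (2*J)*(J + v) = 2*J*(J + v))
m(b) = b*(-10/b + b/31) (m(b) = (b*(1/31) - 10/b)*b = (b/31 - 10/b)*b = (-10/b + b/31)*b = b*(-10/b + b/31))
(-4381 + C(33, -1))/(m(7) + 2713) = (-4381 + 2*33*(33 - 1))/((-10 + (1/31)*7²) + 2713) = (-4381 + 2*33*32)/((-10 + (1/31)*49) + 2713) = (-4381 + 2112)/((-10 + 49/31) + 2713) = -2269/(-261/31 + 2713) = -2269/83842/31 = -2269*31/83842 = -70339/83842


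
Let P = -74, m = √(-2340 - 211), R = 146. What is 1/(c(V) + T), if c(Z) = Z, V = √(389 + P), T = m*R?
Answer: 1/(3*√35 + 146*I*√2551) ≈ 3.264e-7 - 0.00013561*I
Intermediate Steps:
m = I*√2551 (m = √(-2551) = I*√2551 ≈ 50.507*I)
T = 146*I*√2551 (T = (I*√2551)*146 = 146*I*√2551 ≈ 7374.1*I)
V = 3*√35 (V = √(389 - 74) = √315 = 3*√35 ≈ 17.748)
1/(c(V) + T) = 1/(3*√35 + 146*I*√2551)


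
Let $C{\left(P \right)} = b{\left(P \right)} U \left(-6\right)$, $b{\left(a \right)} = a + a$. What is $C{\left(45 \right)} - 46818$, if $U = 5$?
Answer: $-49518$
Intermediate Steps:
$b{\left(a \right)} = 2 a$
$C{\left(P \right)} = - 60 P$ ($C{\left(P \right)} = 2 P 5 \left(-6\right) = 10 P \left(-6\right) = - 60 P$)
$C{\left(45 \right)} - 46818 = \left(-60\right) 45 - 46818 = -2700 - 46818 = -49518$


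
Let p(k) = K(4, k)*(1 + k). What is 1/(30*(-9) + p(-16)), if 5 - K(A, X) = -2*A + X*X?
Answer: 1/3375 ≈ 0.00029630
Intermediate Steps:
K(A, X) = 5 - X² + 2*A (K(A, X) = 5 - (-2*A + X*X) = 5 - (-2*A + X²) = 5 - (X² - 2*A) = 5 + (-X² + 2*A) = 5 - X² + 2*A)
p(k) = (1 + k)*(13 - k²) (p(k) = (5 - k² + 2*4)*(1 + k) = (5 - k² + 8)*(1 + k) = (13 - k²)*(1 + k) = (1 + k)*(13 - k²))
1/(30*(-9) + p(-16)) = 1/(30*(-9) - (1 - 16)*(-13 + (-16)²)) = 1/(-270 - 1*(-15)*(-13 + 256)) = 1/(-270 - 1*(-15)*243) = 1/(-270 + 3645) = 1/3375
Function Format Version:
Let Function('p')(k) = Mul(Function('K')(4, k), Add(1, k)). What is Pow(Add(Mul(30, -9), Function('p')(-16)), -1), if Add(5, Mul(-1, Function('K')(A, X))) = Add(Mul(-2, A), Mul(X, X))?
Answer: Rational(1, 3375) ≈ 0.00029630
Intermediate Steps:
Function('K')(A, X) = Add(5, Mul(-1, Pow(X, 2)), Mul(2, A)) (Function('K')(A, X) = Add(5, Mul(-1, Add(Mul(-2, A), Mul(X, X)))) = Add(5, Mul(-1, Add(Mul(-2, A), Pow(X, 2)))) = Add(5, Mul(-1, Add(Pow(X, 2), Mul(-2, A)))) = Add(5, Add(Mul(-1, Pow(X, 2)), Mul(2, A))) = Add(5, Mul(-1, Pow(X, 2)), Mul(2, A)))
Function('p')(k) = Mul(Add(1, k), Add(13, Mul(-1, Pow(k, 2)))) (Function('p')(k) = Mul(Add(5, Mul(-1, Pow(k, 2)), Mul(2, 4)), Add(1, k)) = Mul(Add(5, Mul(-1, Pow(k, 2)), 8), Add(1, k)) = Mul(Add(13, Mul(-1, Pow(k, 2))), Add(1, k)) = Mul(Add(1, k), Add(13, Mul(-1, Pow(k, 2)))))
Pow(Add(Mul(30, -9), Function('p')(-16)), -1) = Pow(Add(Mul(30, -9), Mul(-1, Add(1, -16), Add(-13, Pow(-16, 2)))), -1) = Pow(Add(-270, Mul(-1, -15, Add(-13, 256))), -1) = Pow(Add(-270, Mul(-1, -15, 243)), -1) = Pow(Add(-270, 3645), -1) = Pow(3375, -1) = Rational(1, 3375)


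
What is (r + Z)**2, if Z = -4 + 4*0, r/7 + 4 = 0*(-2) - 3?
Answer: 2809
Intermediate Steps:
r = -49 (r = -28 + 7*(0*(-2) - 3) = -28 + 7*(0 - 3) = -28 + 7*(-3) = -28 - 21 = -49)
Z = -4 (Z = -4 + 0 = -4)
(r + Z)**2 = (-49 - 4)**2 = (-53)**2 = 2809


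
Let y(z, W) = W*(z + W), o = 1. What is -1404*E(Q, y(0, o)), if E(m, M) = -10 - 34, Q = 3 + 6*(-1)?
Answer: 61776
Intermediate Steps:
y(z, W) = W*(W + z)
Q = -3 (Q = 3 - 6 = -3)
E(m, M) = -44
-1404*E(Q, y(0, o)) = -1404*(-44) = 61776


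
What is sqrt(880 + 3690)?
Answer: sqrt(4570) ≈ 67.602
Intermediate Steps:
sqrt(880 + 3690) = sqrt(4570)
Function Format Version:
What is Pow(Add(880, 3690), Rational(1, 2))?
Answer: Pow(4570, Rational(1, 2)) ≈ 67.602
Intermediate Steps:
Pow(Add(880, 3690), Rational(1, 2)) = Pow(4570, Rational(1, 2))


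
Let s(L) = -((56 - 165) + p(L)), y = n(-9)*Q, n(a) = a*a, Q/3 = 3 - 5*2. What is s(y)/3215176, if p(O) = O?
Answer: 905/1607588 ≈ 0.00056295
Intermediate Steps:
Q = -21 (Q = 3*(3 - 5*2) = 3*(3 - 10) = 3*(-7) = -21)
n(a) = a²
y = -1701 (y = (-9)²*(-21) = 81*(-21) = -1701)
s(L) = 109 - L (s(L) = -((56 - 165) + L) = -(-109 + L) = 109 - L)
s(y)/3215176 = (109 - 1*(-1701))/3215176 = (109 + 1701)*(1/3215176) = 1810*(1/3215176) = 905/1607588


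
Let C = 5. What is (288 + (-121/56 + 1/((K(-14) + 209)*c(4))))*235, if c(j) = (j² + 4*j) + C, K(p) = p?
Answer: 5428056367/80808 ≈ 67172.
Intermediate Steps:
c(j) = 5 + j² + 4*j (c(j) = (j² + 4*j) + 5 = 5 + j² + 4*j)
(288 + (-121/56 + 1/((K(-14) + 209)*c(4))))*235 = (288 + (-121/56 + 1/((-14 + 209)*(5 + 4² + 4*4))))*235 = (288 + (-121*1/56 + 1/(195*(5 + 16 + 16))))*235 = (288 + (-121/56 + (1/195)/37))*235 = (288 + (-121/56 + (1/195)*(1/37)))*235 = (288 + (-121/56 + 1/7215))*235 = (288 - 872959/404040)*235 = (115490561/404040)*235 = 5428056367/80808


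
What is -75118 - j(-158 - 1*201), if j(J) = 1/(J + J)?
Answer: -53934723/718 ≈ -75118.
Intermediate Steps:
j(J) = 1/(2*J)
-75118 - j(-158 - 1*201) = -75118 - 1/(2*(-158 - 1*201)) = -75118 - 1/(2*(-158 - 201)) = -75118 - 1/(2*(-359)) = -75118 - (-1)/(2*359) = -75118 - 1*(-1/718) = -75118 + 1/718 = -53934723/718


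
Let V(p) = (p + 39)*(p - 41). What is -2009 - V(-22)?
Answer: -938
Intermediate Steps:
V(p) = (-41 + p)*(39 + p) (V(p) = (39 + p)*(-41 + p) = (-41 + p)*(39 + p))
-2009 - V(-22) = -2009 - (-1599 + (-22)² - 2*(-22)) = -2009 - (-1599 + 484 + 44) = -2009 - 1*(-1071) = -2009 + 1071 = -938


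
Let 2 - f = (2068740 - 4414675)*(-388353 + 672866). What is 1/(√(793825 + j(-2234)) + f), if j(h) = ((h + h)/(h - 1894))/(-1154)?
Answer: 794883708218151696/530544339868270559570048029789 - 4*√70368096152945139/530544339868270559570048029789 ≈ 1.4982e-12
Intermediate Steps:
j(h) = -h/(577*(-1894 + h)) (j(h) = ((2*h)/(-1894 + h))*(-1/1154) = (2*h/(-1894 + h))*(-1/1154) = -h/(577*(-1894 + h)))
f = 667449004657 (f = 2 - (2068740 - 4414675)*(-388353 + 672866) = 2 - (-2345935)*284513 = 2 - 1*(-667449004655) = 2 + 667449004655 = 667449004657)
1/(√(793825 + j(-2234)) + f) = 1/(√(793825 - 1*(-2234)/(-1092838 + 577*(-2234))) + 667449004657) = 1/(√(793825 - 1*(-2234)/(-1092838 - 1289018)) + 667449004657) = 1/(√(793825 - 1*(-2234)/(-2381856)) + 667449004657) = 1/(√(793825 - 1*(-2234)*(-1/2381856)) + 667449004657) = 1/(√(793825 - 1117/1190928) + 667449004657) = 1/(√(945388418483/1190928) + 667449004657) = 1/(√70368096152945139/297732 + 667449004657) = 1/(667449004657 + √70368096152945139/297732)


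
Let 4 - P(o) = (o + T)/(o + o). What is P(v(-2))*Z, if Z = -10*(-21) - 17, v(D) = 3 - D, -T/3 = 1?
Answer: 3667/5 ≈ 733.40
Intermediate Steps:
T = -3 (T = -3*1 = -3)
P(o) = 4 - (-3 + o)/(2*o) (P(o) = 4 - (o - 3)/(o + o) = 4 - (-3 + o)/(2*o))
Z = 193 (Z = 210 - 17 = 193)
P(v(-2))*Z = ((3 + 7*(3 - 1*(-2)))/(2*(3 - 1*(-2))))*193 = ((3 + 7*(3 + 2))/(2*(3 + 2)))*193 = ((½)*(3 + 7*5)/5)*193 = ((½)*(⅕)*(3 + 35))*193 = ((½)*(⅕)*38)*193 = (19/5)*193 = 3667/5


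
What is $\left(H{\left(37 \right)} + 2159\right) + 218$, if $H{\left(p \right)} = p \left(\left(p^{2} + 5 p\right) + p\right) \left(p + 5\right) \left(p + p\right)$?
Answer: $182961013$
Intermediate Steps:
$H{\left(p \right)} = 2 p^{2} \left(5 + p\right) \left(p^{2} + 6 p\right)$ ($H{\left(p \right)} = p \left(p^{2} + 6 p\right) \left(5 + p\right) 2 p = p \left(p^{2} + 6 p\right) 2 p \left(5 + p\right) = 2 p^{2} \left(5 + p\right) \left(p^{2} + 6 p\right)$)
$\left(H{\left(37 \right)} + 2159\right) + 218 = \left(2 \cdot 37^{3} \left(30 + 37^{2} + 11 \cdot 37\right) + 2159\right) + 218 = \left(2 \cdot 50653 \left(30 + 1369 + 407\right) + 2159\right) + 218 = \left(2 \cdot 50653 \cdot 1806 + 2159\right) + 218 = \left(182958636 + 2159\right) + 218 = 182960795 + 218 = 182961013$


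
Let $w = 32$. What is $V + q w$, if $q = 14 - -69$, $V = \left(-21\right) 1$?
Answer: $2635$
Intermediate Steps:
$V = -21$
$q = 83$ ($q = 14 + 69 = 83$)
$V + q w = -21 + 83 \cdot 32 = -21 + 2656 = 2635$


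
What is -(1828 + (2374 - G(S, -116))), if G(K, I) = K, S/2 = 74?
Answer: -4054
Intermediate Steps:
S = 148 (S = 2*74 = 148)
-(1828 + (2374 - G(S, -116))) = -(1828 + (2374 - 1*148)) = -(1828 + (2374 - 148)) = -(1828 + 2226) = -1*4054 = -4054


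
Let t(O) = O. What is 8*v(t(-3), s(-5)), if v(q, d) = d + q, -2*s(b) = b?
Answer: -4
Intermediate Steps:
s(b) = -b/2
8*v(t(-3), s(-5)) = 8*(-½*(-5) - 3) = 8*(5/2 - 3) = 8*(-½) = -4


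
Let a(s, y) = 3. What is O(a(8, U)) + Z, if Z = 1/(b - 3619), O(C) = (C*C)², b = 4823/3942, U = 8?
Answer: 1155159333/14261275 ≈ 81.000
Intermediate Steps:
b = 4823/3942 (b = 4823*(1/3942) = 4823/3942 ≈ 1.2235)
O(C) = C⁴ (O(C) = (C²)² = C⁴)
Z = -3942/14261275 (Z = 1/(4823/3942 - 3619) = 1/(-14261275/3942) = -3942/14261275 ≈ -0.00027641)
O(a(8, U)) + Z = 3⁴ - 3942/14261275 = 81 - 3942/14261275 = 1155159333/14261275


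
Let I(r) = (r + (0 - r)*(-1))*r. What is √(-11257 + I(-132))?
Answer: √23591 ≈ 153.59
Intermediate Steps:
I(r) = 2*r² (I(r) = (r - r*(-1))*r = (r + r)*r = (2*r)*r = 2*r²)
√(-11257 + I(-132)) = √(-11257 + 2*(-132)²) = √(-11257 + 2*17424) = √(-11257 + 34848) = √23591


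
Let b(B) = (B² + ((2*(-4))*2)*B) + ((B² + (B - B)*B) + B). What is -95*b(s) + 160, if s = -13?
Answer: -50475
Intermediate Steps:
b(B) = -15*B + 2*B² (b(B) = (B² + (-8*2)*B) + ((B² + 0*B) + B) = (B² - 16*B) + ((B² + 0) + B) = (B² - 16*B) + (B² + B) = (B² - 16*B) + (B + B²) = -15*B + 2*B²)
-95*b(s) + 160 = -(-1235)*(-15 + 2*(-13)) + 160 = -(-1235)*(-15 - 26) + 160 = -(-1235)*(-41) + 160 = -95*533 + 160 = -50635 + 160 = -50475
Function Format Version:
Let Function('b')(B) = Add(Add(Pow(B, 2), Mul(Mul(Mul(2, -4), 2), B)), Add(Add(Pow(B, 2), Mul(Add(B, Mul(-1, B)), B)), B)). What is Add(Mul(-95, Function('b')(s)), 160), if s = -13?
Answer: -50475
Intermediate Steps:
Function('b')(B) = Add(Mul(-15, B), Mul(2, Pow(B, 2))) (Function('b')(B) = Add(Add(Pow(B, 2), Mul(Mul(-8, 2), B)), Add(Add(Pow(B, 2), Mul(0, B)), B)) = Add(Add(Pow(B, 2), Mul(-16, B)), Add(Add(Pow(B, 2), 0), B)) = Add(Add(Pow(B, 2), Mul(-16, B)), Add(Pow(B, 2), B)) = Add(Add(Pow(B, 2), Mul(-16, B)), Add(B, Pow(B, 2))) = Add(Mul(-15, B), Mul(2, Pow(B, 2))))
Add(Mul(-95, Function('b')(s)), 160) = Add(Mul(-95, Mul(-13, Add(-15, Mul(2, -13)))), 160) = Add(Mul(-95, Mul(-13, Add(-15, -26))), 160) = Add(Mul(-95, Mul(-13, -41)), 160) = Add(Mul(-95, 533), 160) = Add(-50635, 160) = -50475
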